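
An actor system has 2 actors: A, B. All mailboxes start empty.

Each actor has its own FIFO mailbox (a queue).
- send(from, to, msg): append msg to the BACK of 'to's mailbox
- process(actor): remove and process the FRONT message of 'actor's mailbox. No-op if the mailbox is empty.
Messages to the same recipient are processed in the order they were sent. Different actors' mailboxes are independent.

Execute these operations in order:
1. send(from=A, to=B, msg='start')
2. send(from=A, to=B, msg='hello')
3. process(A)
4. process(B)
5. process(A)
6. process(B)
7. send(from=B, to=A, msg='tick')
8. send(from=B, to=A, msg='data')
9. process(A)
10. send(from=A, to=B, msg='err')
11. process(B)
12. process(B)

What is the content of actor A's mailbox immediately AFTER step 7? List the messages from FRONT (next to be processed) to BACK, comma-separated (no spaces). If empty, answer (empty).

After 1 (send(from=A, to=B, msg='start')): A:[] B:[start]
After 2 (send(from=A, to=B, msg='hello')): A:[] B:[start,hello]
After 3 (process(A)): A:[] B:[start,hello]
After 4 (process(B)): A:[] B:[hello]
After 5 (process(A)): A:[] B:[hello]
After 6 (process(B)): A:[] B:[]
After 7 (send(from=B, to=A, msg='tick')): A:[tick] B:[]

tick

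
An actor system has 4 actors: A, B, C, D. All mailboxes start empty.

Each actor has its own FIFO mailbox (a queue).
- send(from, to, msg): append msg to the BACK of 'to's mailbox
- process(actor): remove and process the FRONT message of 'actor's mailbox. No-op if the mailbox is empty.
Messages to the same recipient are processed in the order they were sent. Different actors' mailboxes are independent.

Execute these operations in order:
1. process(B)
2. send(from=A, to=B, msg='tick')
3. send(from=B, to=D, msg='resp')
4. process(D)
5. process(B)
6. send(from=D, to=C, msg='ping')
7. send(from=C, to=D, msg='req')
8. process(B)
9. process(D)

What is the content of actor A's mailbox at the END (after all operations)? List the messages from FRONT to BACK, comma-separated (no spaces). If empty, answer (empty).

After 1 (process(B)): A:[] B:[] C:[] D:[]
After 2 (send(from=A, to=B, msg='tick')): A:[] B:[tick] C:[] D:[]
After 3 (send(from=B, to=D, msg='resp')): A:[] B:[tick] C:[] D:[resp]
After 4 (process(D)): A:[] B:[tick] C:[] D:[]
After 5 (process(B)): A:[] B:[] C:[] D:[]
After 6 (send(from=D, to=C, msg='ping')): A:[] B:[] C:[ping] D:[]
After 7 (send(from=C, to=D, msg='req')): A:[] B:[] C:[ping] D:[req]
After 8 (process(B)): A:[] B:[] C:[ping] D:[req]
After 9 (process(D)): A:[] B:[] C:[ping] D:[]

Answer: (empty)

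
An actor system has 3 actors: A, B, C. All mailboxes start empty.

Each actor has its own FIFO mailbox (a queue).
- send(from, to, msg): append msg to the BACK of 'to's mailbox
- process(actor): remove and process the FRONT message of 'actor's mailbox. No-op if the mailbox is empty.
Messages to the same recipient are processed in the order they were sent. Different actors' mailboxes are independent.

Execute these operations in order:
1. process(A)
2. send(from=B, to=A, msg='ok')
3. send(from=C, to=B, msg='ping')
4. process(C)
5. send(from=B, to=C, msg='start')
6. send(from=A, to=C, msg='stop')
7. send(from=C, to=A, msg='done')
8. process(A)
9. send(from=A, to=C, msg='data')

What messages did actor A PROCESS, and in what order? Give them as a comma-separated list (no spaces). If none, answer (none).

After 1 (process(A)): A:[] B:[] C:[]
After 2 (send(from=B, to=A, msg='ok')): A:[ok] B:[] C:[]
After 3 (send(from=C, to=B, msg='ping')): A:[ok] B:[ping] C:[]
After 4 (process(C)): A:[ok] B:[ping] C:[]
After 5 (send(from=B, to=C, msg='start')): A:[ok] B:[ping] C:[start]
After 6 (send(from=A, to=C, msg='stop')): A:[ok] B:[ping] C:[start,stop]
After 7 (send(from=C, to=A, msg='done')): A:[ok,done] B:[ping] C:[start,stop]
After 8 (process(A)): A:[done] B:[ping] C:[start,stop]
After 9 (send(from=A, to=C, msg='data')): A:[done] B:[ping] C:[start,stop,data]

Answer: ok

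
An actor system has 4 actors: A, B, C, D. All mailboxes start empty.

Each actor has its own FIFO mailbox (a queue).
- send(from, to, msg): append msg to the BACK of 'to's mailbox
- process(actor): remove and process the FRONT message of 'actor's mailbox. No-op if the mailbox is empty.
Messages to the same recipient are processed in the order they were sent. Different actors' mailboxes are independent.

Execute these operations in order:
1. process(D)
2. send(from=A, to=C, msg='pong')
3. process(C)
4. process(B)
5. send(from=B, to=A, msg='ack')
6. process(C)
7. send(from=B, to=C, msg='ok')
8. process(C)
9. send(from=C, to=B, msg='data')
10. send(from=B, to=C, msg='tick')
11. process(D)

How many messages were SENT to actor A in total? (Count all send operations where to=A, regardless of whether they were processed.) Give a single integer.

Answer: 1

Derivation:
After 1 (process(D)): A:[] B:[] C:[] D:[]
After 2 (send(from=A, to=C, msg='pong')): A:[] B:[] C:[pong] D:[]
After 3 (process(C)): A:[] B:[] C:[] D:[]
After 4 (process(B)): A:[] B:[] C:[] D:[]
After 5 (send(from=B, to=A, msg='ack')): A:[ack] B:[] C:[] D:[]
After 6 (process(C)): A:[ack] B:[] C:[] D:[]
After 7 (send(from=B, to=C, msg='ok')): A:[ack] B:[] C:[ok] D:[]
After 8 (process(C)): A:[ack] B:[] C:[] D:[]
After 9 (send(from=C, to=B, msg='data')): A:[ack] B:[data] C:[] D:[]
After 10 (send(from=B, to=C, msg='tick')): A:[ack] B:[data] C:[tick] D:[]
After 11 (process(D)): A:[ack] B:[data] C:[tick] D:[]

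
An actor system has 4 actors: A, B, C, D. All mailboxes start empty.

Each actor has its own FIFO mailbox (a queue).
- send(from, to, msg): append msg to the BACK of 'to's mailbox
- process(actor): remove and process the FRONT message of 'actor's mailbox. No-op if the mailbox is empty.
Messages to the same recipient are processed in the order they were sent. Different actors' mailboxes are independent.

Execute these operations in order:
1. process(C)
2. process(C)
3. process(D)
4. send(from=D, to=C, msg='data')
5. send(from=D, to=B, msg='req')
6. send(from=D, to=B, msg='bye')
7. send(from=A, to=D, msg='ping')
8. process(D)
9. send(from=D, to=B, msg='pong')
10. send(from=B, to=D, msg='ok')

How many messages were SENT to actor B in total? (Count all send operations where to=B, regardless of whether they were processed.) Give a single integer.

After 1 (process(C)): A:[] B:[] C:[] D:[]
After 2 (process(C)): A:[] B:[] C:[] D:[]
After 3 (process(D)): A:[] B:[] C:[] D:[]
After 4 (send(from=D, to=C, msg='data')): A:[] B:[] C:[data] D:[]
After 5 (send(from=D, to=B, msg='req')): A:[] B:[req] C:[data] D:[]
After 6 (send(from=D, to=B, msg='bye')): A:[] B:[req,bye] C:[data] D:[]
After 7 (send(from=A, to=D, msg='ping')): A:[] B:[req,bye] C:[data] D:[ping]
After 8 (process(D)): A:[] B:[req,bye] C:[data] D:[]
After 9 (send(from=D, to=B, msg='pong')): A:[] B:[req,bye,pong] C:[data] D:[]
After 10 (send(from=B, to=D, msg='ok')): A:[] B:[req,bye,pong] C:[data] D:[ok]

Answer: 3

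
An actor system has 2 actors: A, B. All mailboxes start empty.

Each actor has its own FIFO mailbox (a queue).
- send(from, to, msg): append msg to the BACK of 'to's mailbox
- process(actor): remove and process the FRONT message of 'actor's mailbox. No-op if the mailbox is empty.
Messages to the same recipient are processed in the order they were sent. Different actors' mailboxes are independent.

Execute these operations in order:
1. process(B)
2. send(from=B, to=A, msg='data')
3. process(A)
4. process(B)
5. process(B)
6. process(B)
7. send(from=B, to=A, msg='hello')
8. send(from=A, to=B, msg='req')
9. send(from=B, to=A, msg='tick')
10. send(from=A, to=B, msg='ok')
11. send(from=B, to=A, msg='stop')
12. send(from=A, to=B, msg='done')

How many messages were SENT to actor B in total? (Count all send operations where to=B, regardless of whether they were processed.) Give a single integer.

After 1 (process(B)): A:[] B:[]
After 2 (send(from=B, to=A, msg='data')): A:[data] B:[]
After 3 (process(A)): A:[] B:[]
After 4 (process(B)): A:[] B:[]
After 5 (process(B)): A:[] B:[]
After 6 (process(B)): A:[] B:[]
After 7 (send(from=B, to=A, msg='hello')): A:[hello] B:[]
After 8 (send(from=A, to=B, msg='req')): A:[hello] B:[req]
After 9 (send(from=B, to=A, msg='tick')): A:[hello,tick] B:[req]
After 10 (send(from=A, to=B, msg='ok')): A:[hello,tick] B:[req,ok]
After 11 (send(from=B, to=A, msg='stop')): A:[hello,tick,stop] B:[req,ok]
After 12 (send(from=A, to=B, msg='done')): A:[hello,tick,stop] B:[req,ok,done]

Answer: 3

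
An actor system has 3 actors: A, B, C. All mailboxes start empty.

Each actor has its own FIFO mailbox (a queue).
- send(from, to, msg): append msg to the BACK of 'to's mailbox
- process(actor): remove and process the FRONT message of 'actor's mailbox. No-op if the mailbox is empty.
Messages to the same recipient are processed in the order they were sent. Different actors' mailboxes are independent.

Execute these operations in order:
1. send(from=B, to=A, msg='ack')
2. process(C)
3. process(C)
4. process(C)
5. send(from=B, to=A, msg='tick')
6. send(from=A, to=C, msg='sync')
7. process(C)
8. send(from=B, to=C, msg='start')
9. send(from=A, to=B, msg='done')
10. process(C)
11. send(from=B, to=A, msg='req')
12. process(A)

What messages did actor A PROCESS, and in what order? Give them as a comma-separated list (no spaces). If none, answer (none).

Answer: ack

Derivation:
After 1 (send(from=B, to=A, msg='ack')): A:[ack] B:[] C:[]
After 2 (process(C)): A:[ack] B:[] C:[]
After 3 (process(C)): A:[ack] B:[] C:[]
After 4 (process(C)): A:[ack] B:[] C:[]
After 5 (send(from=B, to=A, msg='tick')): A:[ack,tick] B:[] C:[]
After 6 (send(from=A, to=C, msg='sync')): A:[ack,tick] B:[] C:[sync]
After 7 (process(C)): A:[ack,tick] B:[] C:[]
After 8 (send(from=B, to=C, msg='start')): A:[ack,tick] B:[] C:[start]
After 9 (send(from=A, to=B, msg='done')): A:[ack,tick] B:[done] C:[start]
After 10 (process(C)): A:[ack,tick] B:[done] C:[]
After 11 (send(from=B, to=A, msg='req')): A:[ack,tick,req] B:[done] C:[]
After 12 (process(A)): A:[tick,req] B:[done] C:[]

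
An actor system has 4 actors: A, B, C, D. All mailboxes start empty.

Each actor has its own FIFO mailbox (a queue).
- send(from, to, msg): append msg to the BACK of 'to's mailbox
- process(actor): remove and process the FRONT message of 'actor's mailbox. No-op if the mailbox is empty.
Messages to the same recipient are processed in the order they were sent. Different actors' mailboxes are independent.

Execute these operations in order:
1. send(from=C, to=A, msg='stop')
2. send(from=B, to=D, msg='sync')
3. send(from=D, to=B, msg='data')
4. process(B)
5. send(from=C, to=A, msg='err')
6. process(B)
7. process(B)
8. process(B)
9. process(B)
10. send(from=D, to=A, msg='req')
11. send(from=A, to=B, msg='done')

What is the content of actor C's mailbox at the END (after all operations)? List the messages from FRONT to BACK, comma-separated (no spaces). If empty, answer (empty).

After 1 (send(from=C, to=A, msg='stop')): A:[stop] B:[] C:[] D:[]
After 2 (send(from=B, to=D, msg='sync')): A:[stop] B:[] C:[] D:[sync]
After 3 (send(from=D, to=B, msg='data')): A:[stop] B:[data] C:[] D:[sync]
After 4 (process(B)): A:[stop] B:[] C:[] D:[sync]
After 5 (send(from=C, to=A, msg='err')): A:[stop,err] B:[] C:[] D:[sync]
After 6 (process(B)): A:[stop,err] B:[] C:[] D:[sync]
After 7 (process(B)): A:[stop,err] B:[] C:[] D:[sync]
After 8 (process(B)): A:[stop,err] B:[] C:[] D:[sync]
After 9 (process(B)): A:[stop,err] B:[] C:[] D:[sync]
After 10 (send(from=D, to=A, msg='req')): A:[stop,err,req] B:[] C:[] D:[sync]
After 11 (send(from=A, to=B, msg='done')): A:[stop,err,req] B:[done] C:[] D:[sync]

Answer: (empty)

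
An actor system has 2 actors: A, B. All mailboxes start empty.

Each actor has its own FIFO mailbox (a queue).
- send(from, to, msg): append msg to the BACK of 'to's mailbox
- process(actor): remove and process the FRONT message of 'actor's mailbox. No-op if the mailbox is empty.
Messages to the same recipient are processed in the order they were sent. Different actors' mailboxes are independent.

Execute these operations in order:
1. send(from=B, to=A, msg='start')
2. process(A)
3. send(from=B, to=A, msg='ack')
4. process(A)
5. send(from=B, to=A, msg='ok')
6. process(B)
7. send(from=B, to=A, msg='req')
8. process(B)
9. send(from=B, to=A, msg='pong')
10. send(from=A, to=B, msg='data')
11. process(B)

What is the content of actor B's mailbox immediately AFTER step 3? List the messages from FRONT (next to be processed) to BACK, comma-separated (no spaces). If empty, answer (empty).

After 1 (send(from=B, to=A, msg='start')): A:[start] B:[]
After 2 (process(A)): A:[] B:[]
After 3 (send(from=B, to=A, msg='ack')): A:[ack] B:[]

(empty)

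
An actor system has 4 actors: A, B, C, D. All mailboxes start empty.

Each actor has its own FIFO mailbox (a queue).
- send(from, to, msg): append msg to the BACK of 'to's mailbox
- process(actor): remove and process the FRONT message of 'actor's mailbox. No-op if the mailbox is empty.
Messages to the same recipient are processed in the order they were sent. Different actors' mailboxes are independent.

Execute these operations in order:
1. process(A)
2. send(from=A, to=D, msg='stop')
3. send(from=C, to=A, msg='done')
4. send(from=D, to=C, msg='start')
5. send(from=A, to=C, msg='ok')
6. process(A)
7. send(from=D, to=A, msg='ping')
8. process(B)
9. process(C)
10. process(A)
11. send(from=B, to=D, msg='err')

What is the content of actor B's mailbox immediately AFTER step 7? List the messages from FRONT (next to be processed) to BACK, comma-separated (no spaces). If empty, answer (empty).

After 1 (process(A)): A:[] B:[] C:[] D:[]
After 2 (send(from=A, to=D, msg='stop')): A:[] B:[] C:[] D:[stop]
After 3 (send(from=C, to=A, msg='done')): A:[done] B:[] C:[] D:[stop]
After 4 (send(from=D, to=C, msg='start')): A:[done] B:[] C:[start] D:[stop]
After 5 (send(from=A, to=C, msg='ok')): A:[done] B:[] C:[start,ok] D:[stop]
After 6 (process(A)): A:[] B:[] C:[start,ok] D:[stop]
After 7 (send(from=D, to=A, msg='ping')): A:[ping] B:[] C:[start,ok] D:[stop]

(empty)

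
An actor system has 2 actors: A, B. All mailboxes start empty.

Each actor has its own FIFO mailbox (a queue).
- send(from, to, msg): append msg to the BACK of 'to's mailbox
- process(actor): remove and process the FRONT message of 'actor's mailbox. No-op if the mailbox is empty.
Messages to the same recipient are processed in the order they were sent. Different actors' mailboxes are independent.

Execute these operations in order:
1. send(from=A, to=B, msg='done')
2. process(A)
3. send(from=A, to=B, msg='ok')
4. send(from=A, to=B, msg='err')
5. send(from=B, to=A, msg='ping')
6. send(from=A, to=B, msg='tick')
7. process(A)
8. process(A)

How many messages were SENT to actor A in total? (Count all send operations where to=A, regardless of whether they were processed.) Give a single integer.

After 1 (send(from=A, to=B, msg='done')): A:[] B:[done]
After 2 (process(A)): A:[] B:[done]
After 3 (send(from=A, to=B, msg='ok')): A:[] B:[done,ok]
After 4 (send(from=A, to=B, msg='err')): A:[] B:[done,ok,err]
After 5 (send(from=B, to=A, msg='ping')): A:[ping] B:[done,ok,err]
After 6 (send(from=A, to=B, msg='tick')): A:[ping] B:[done,ok,err,tick]
After 7 (process(A)): A:[] B:[done,ok,err,tick]
After 8 (process(A)): A:[] B:[done,ok,err,tick]

Answer: 1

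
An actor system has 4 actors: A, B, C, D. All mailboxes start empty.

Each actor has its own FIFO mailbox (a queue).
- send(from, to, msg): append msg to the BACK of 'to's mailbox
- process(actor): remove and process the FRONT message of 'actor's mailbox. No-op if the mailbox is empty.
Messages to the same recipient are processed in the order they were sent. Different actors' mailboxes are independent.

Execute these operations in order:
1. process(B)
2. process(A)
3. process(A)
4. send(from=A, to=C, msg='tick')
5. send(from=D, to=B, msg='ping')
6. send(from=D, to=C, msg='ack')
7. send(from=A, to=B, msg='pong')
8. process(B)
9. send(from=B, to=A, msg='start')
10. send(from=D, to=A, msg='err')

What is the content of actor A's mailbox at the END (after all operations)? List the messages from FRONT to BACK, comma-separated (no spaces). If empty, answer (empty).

After 1 (process(B)): A:[] B:[] C:[] D:[]
After 2 (process(A)): A:[] B:[] C:[] D:[]
After 3 (process(A)): A:[] B:[] C:[] D:[]
After 4 (send(from=A, to=C, msg='tick')): A:[] B:[] C:[tick] D:[]
After 5 (send(from=D, to=B, msg='ping')): A:[] B:[ping] C:[tick] D:[]
After 6 (send(from=D, to=C, msg='ack')): A:[] B:[ping] C:[tick,ack] D:[]
After 7 (send(from=A, to=B, msg='pong')): A:[] B:[ping,pong] C:[tick,ack] D:[]
After 8 (process(B)): A:[] B:[pong] C:[tick,ack] D:[]
After 9 (send(from=B, to=A, msg='start')): A:[start] B:[pong] C:[tick,ack] D:[]
After 10 (send(from=D, to=A, msg='err')): A:[start,err] B:[pong] C:[tick,ack] D:[]

Answer: start,err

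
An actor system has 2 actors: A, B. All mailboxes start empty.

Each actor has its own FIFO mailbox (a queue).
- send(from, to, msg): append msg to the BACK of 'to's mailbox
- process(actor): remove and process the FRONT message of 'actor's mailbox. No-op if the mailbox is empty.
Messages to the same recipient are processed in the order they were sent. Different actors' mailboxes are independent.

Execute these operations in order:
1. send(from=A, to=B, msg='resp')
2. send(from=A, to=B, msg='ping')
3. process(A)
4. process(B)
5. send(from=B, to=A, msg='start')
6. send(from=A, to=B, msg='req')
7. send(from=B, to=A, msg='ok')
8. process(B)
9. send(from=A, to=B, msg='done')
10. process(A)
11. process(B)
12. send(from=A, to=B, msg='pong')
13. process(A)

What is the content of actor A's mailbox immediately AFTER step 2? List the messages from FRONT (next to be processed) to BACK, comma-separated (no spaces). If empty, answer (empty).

After 1 (send(from=A, to=B, msg='resp')): A:[] B:[resp]
After 2 (send(from=A, to=B, msg='ping')): A:[] B:[resp,ping]

(empty)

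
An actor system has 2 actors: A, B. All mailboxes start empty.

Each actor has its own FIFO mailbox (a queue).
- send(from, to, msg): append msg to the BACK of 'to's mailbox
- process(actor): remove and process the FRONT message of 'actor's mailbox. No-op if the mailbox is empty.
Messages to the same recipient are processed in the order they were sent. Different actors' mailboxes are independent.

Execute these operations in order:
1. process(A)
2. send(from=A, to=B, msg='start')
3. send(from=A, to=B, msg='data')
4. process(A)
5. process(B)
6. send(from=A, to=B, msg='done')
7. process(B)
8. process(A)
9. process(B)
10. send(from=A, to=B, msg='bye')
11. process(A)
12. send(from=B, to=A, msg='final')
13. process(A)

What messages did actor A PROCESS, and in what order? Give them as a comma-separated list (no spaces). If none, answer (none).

Answer: final

Derivation:
After 1 (process(A)): A:[] B:[]
After 2 (send(from=A, to=B, msg='start')): A:[] B:[start]
After 3 (send(from=A, to=B, msg='data')): A:[] B:[start,data]
After 4 (process(A)): A:[] B:[start,data]
After 5 (process(B)): A:[] B:[data]
After 6 (send(from=A, to=B, msg='done')): A:[] B:[data,done]
After 7 (process(B)): A:[] B:[done]
After 8 (process(A)): A:[] B:[done]
After 9 (process(B)): A:[] B:[]
After 10 (send(from=A, to=B, msg='bye')): A:[] B:[bye]
After 11 (process(A)): A:[] B:[bye]
After 12 (send(from=B, to=A, msg='final')): A:[final] B:[bye]
After 13 (process(A)): A:[] B:[bye]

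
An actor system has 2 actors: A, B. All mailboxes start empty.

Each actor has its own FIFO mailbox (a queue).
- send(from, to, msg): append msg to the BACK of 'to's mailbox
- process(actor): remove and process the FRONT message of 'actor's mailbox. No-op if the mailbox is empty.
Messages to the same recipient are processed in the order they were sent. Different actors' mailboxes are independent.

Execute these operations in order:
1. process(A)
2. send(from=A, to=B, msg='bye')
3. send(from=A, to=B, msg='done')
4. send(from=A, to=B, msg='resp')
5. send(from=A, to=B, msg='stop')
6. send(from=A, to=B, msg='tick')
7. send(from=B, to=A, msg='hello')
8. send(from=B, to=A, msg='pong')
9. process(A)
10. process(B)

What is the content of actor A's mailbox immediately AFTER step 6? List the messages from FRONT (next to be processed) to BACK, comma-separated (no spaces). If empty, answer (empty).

After 1 (process(A)): A:[] B:[]
After 2 (send(from=A, to=B, msg='bye')): A:[] B:[bye]
After 3 (send(from=A, to=B, msg='done')): A:[] B:[bye,done]
After 4 (send(from=A, to=B, msg='resp')): A:[] B:[bye,done,resp]
After 5 (send(from=A, to=B, msg='stop')): A:[] B:[bye,done,resp,stop]
After 6 (send(from=A, to=B, msg='tick')): A:[] B:[bye,done,resp,stop,tick]

(empty)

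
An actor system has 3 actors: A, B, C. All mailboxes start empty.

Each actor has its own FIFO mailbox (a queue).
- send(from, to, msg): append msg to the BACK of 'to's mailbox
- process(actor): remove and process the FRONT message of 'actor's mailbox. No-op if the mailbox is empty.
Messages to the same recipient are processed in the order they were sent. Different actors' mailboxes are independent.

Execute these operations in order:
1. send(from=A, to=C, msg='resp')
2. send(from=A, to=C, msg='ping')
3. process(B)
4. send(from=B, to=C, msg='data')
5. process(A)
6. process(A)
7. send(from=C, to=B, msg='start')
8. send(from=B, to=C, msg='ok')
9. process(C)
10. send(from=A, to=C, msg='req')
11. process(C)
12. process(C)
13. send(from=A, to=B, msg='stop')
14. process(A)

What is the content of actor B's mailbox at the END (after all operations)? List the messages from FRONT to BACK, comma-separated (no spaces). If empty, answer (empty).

After 1 (send(from=A, to=C, msg='resp')): A:[] B:[] C:[resp]
After 2 (send(from=A, to=C, msg='ping')): A:[] B:[] C:[resp,ping]
After 3 (process(B)): A:[] B:[] C:[resp,ping]
After 4 (send(from=B, to=C, msg='data')): A:[] B:[] C:[resp,ping,data]
After 5 (process(A)): A:[] B:[] C:[resp,ping,data]
After 6 (process(A)): A:[] B:[] C:[resp,ping,data]
After 7 (send(from=C, to=B, msg='start')): A:[] B:[start] C:[resp,ping,data]
After 8 (send(from=B, to=C, msg='ok')): A:[] B:[start] C:[resp,ping,data,ok]
After 9 (process(C)): A:[] B:[start] C:[ping,data,ok]
After 10 (send(from=A, to=C, msg='req')): A:[] B:[start] C:[ping,data,ok,req]
After 11 (process(C)): A:[] B:[start] C:[data,ok,req]
After 12 (process(C)): A:[] B:[start] C:[ok,req]
After 13 (send(from=A, to=B, msg='stop')): A:[] B:[start,stop] C:[ok,req]
After 14 (process(A)): A:[] B:[start,stop] C:[ok,req]

Answer: start,stop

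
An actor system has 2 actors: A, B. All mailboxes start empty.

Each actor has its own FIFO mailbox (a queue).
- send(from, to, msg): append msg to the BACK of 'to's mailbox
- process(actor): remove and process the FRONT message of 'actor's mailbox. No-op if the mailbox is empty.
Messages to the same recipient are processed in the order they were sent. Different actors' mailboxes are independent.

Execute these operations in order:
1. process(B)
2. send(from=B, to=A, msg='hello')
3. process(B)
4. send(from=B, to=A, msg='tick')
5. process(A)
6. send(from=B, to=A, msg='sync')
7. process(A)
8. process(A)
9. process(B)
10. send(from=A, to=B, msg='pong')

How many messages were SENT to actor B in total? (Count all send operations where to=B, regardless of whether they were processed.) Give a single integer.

After 1 (process(B)): A:[] B:[]
After 2 (send(from=B, to=A, msg='hello')): A:[hello] B:[]
After 3 (process(B)): A:[hello] B:[]
After 4 (send(from=B, to=A, msg='tick')): A:[hello,tick] B:[]
After 5 (process(A)): A:[tick] B:[]
After 6 (send(from=B, to=A, msg='sync')): A:[tick,sync] B:[]
After 7 (process(A)): A:[sync] B:[]
After 8 (process(A)): A:[] B:[]
After 9 (process(B)): A:[] B:[]
After 10 (send(from=A, to=B, msg='pong')): A:[] B:[pong]

Answer: 1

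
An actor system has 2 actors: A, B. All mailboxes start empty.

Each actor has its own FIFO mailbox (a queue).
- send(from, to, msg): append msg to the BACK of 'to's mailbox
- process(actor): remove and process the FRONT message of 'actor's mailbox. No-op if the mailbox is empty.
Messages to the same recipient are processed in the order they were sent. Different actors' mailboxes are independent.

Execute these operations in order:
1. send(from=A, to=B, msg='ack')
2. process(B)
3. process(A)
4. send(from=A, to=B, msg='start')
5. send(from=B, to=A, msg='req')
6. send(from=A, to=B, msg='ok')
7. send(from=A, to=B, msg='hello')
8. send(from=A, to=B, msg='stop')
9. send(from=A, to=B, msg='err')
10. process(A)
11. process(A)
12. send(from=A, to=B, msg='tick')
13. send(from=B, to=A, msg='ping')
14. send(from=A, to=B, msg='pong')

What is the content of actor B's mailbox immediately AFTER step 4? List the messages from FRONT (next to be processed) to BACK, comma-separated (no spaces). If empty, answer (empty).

After 1 (send(from=A, to=B, msg='ack')): A:[] B:[ack]
After 2 (process(B)): A:[] B:[]
After 3 (process(A)): A:[] B:[]
After 4 (send(from=A, to=B, msg='start')): A:[] B:[start]

start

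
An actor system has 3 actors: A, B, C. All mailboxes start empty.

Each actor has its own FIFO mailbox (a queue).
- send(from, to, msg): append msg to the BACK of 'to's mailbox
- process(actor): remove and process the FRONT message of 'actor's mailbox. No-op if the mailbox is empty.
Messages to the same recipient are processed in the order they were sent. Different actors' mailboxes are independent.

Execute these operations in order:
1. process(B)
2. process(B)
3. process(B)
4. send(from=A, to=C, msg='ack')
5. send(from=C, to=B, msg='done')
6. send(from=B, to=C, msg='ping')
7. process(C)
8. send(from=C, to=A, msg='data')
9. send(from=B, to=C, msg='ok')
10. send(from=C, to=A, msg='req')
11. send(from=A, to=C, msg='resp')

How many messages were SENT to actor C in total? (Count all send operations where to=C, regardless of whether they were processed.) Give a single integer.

After 1 (process(B)): A:[] B:[] C:[]
After 2 (process(B)): A:[] B:[] C:[]
After 3 (process(B)): A:[] B:[] C:[]
After 4 (send(from=A, to=C, msg='ack')): A:[] B:[] C:[ack]
After 5 (send(from=C, to=B, msg='done')): A:[] B:[done] C:[ack]
After 6 (send(from=B, to=C, msg='ping')): A:[] B:[done] C:[ack,ping]
After 7 (process(C)): A:[] B:[done] C:[ping]
After 8 (send(from=C, to=A, msg='data')): A:[data] B:[done] C:[ping]
After 9 (send(from=B, to=C, msg='ok')): A:[data] B:[done] C:[ping,ok]
After 10 (send(from=C, to=A, msg='req')): A:[data,req] B:[done] C:[ping,ok]
After 11 (send(from=A, to=C, msg='resp')): A:[data,req] B:[done] C:[ping,ok,resp]

Answer: 4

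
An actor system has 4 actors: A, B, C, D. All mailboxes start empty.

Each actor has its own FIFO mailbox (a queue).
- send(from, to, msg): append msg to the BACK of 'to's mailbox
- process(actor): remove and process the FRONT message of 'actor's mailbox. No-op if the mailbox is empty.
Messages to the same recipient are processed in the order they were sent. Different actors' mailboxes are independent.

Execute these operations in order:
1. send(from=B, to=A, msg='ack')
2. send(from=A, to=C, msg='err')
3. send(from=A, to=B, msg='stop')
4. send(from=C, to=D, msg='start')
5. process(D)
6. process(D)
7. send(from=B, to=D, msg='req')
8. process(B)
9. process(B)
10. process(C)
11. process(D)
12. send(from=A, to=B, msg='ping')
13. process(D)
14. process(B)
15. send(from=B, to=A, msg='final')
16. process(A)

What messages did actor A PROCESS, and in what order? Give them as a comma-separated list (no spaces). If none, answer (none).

After 1 (send(from=B, to=A, msg='ack')): A:[ack] B:[] C:[] D:[]
After 2 (send(from=A, to=C, msg='err')): A:[ack] B:[] C:[err] D:[]
After 3 (send(from=A, to=B, msg='stop')): A:[ack] B:[stop] C:[err] D:[]
After 4 (send(from=C, to=D, msg='start')): A:[ack] B:[stop] C:[err] D:[start]
After 5 (process(D)): A:[ack] B:[stop] C:[err] D:[]
After 6 (process(D)): A:[ack] B:[stop] C:[err] D:[]
After 7 (send(from=B, to=D, msg='req')): A:[ack] B:[stop] C:[err] D:[req]
After 8 (process(B)): A:[ack] B:[] C:[err] D:[req]
After 9 (process(B)): A:[ack] B:[] C:[err] D:[req]
After 10 (process(C)): A:[ack] B:[] C:[] D:[req]
After 11 (process(D)): A:[ack] B:[] C:[] D:[]
After 12 (send(from=A, to=B, msg='ping')): A:[ack] B:[ping] C:[] D:[]
After 13 (process(D)): A:[ack] B:[ping] C:[] D:[]
After 14 (process(B)): A:[ack] B:[] C:[] D:[]
After 15 (send(from=B, to=A, msg='final')): A:[ack,final] B:[] C:[] D:[]
After 16 (process(A)): A:[final] B:[] C:[] D:[]

Answer: ack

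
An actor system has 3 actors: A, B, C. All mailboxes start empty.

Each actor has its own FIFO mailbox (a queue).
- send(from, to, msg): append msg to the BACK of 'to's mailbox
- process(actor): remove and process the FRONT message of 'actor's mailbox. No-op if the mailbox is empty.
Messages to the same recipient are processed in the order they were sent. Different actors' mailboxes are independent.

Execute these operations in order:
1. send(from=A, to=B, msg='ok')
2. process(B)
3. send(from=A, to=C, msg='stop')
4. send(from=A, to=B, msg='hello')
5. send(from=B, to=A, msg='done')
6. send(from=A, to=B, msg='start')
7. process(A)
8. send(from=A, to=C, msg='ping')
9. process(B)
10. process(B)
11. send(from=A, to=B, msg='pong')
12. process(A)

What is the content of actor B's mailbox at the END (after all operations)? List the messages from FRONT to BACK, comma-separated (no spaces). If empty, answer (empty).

After 1 (send(from=A, to=B, msg='ok')): A:[] B:[ok] C:[]
After 2 (process(B)): A:[] B:[] C:[]
After 3 (send(from=A, to=C, msg='stop')): A:[] B:[] C:[stop]
After 4 (send(from=A, to=B, msg='hello')): A:[] B:[hello] C:[stop]
After 5 (send(from=B, to=A, msg='done')): A:[done] B:[hello] C:[stop]
After 6 (send(from=A, to=B, msg='start')): A:[done] B:[hello,start] C:[stop]
After 7 (process(A)): A:[] B:[hello,start] C:[stop]
After 8 (send(from=A, to=C, msg='ping')): A:[] B:[hello,start] C:[stop,ping]
After 9 (process(B)): A:[] B:[start] C:[stop,ping]
After 10 (process(B)): A:[] B:[] C:[stop,ping]
After 11 (send(from=A, to=B, msg='pong')): A:[] B:[pong] C:[stop,ping]
After 12 (process(A)): A:[] B:[pong] C:[stop,ping]

Answer: pong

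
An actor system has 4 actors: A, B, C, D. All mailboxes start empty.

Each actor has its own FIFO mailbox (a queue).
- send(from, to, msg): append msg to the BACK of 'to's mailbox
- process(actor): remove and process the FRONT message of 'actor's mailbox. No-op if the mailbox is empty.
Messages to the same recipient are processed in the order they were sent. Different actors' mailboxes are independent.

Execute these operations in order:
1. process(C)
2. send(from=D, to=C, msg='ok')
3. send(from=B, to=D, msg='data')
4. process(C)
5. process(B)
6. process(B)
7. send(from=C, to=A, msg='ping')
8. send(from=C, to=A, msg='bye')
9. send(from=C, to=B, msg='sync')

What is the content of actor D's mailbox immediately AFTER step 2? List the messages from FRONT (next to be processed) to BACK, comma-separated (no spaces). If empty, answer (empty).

After 1 (process(C)): A:[] B:[] C:[] D:[]
After 2 (send(from=D, to=C, msg='ok')): A:[] B:[] C:[ok] D:[]

(empty)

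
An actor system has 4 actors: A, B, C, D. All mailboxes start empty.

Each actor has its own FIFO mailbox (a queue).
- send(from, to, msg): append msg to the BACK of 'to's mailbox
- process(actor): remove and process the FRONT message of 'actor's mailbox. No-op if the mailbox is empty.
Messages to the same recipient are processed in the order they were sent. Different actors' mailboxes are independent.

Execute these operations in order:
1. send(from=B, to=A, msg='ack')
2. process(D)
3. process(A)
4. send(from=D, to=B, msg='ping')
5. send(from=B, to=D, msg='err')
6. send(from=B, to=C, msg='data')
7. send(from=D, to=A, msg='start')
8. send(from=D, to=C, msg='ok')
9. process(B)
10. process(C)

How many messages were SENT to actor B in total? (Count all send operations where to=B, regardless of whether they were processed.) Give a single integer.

After 1 (send(from=B, to=A, msg='ack')): A:[ack] B:[] C:[] D:[]
After 2 (process(D)): A:[ack] B:[] C:[] D:[]
After 3 (process(A)): A:[] B:[] C:[] D:[]
After 4 (send(from=D, to=B, msg='ping')): A:[] B:[ping] C:[] D:[]
After 5 (send(from=B, to=D, msg='err')): A:[] B:[ping] C:[] D:[err]
After 6 (send(from=B, to=C, msg='data')): A:[] B:[ping] C:[data] D:[err]
After 7 (send(from=D, to=A, msg='start')): A:[start] B:[ping] C:[data] D:[err]
After 8 (send(from=D, to=C, msg='ok')): A:[start] B:[ping] C:[data,ok] D:[err]
After 9 (process(B)): A:[start] B:[] C:[data,ok] D:[err]
After 10 (process(C)): A:[start] B:[] C:[ok] D:[err]

Answer: 1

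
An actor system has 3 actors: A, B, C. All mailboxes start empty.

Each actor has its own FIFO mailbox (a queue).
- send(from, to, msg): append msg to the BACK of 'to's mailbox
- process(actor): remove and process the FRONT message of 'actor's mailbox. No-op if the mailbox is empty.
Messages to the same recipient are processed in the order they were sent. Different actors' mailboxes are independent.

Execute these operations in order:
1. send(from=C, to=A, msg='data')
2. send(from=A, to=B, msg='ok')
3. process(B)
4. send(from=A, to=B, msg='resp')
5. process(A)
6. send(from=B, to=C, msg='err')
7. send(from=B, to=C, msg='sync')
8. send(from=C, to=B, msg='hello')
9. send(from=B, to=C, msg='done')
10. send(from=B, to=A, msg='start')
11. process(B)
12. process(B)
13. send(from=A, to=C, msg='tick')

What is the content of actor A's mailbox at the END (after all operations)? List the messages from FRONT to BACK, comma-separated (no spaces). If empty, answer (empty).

Answer: start

Derivation:
After 1 (send(from=C, to=A, msg='data')): A:[data] B:[] C:[]
After 2 (send(from=A, to=B, msg='ok')): A:[data] B:[ok] C:[]
After 3 (process(B)): A:[data] B:[] C:[]
After 4 (send(from=A, to=B, msg='resp')): A:[data] B:[resp] C:[]
After 5 (process(A)): A:[] B:[resp] C:[]
After 6 (send(from=B, to=C, msg='err')): A:[] B:[resp] C:[err]
After 7 (send(from=B, to=C, msg='sync')): A:[] B:[resp] C:[err,sync]
After 8 (send(from=C, to=B, msg='hello')): A:[] B:[resp,hello] C:[err,sync]
After 9 (send(from=B, to=C, msg='done')): A:[] B:[resp,hello] C:[err,sync,done]
After 10 (send(from=B, to=A, msg='start')): A:[start] B:[resp,hello] C:[err,sync,done]
After 11 (process(B)): A:[start] B:[hello] C:[err,sync,done]
After 12 (process(B)): A:[start] B:[] C:[err,sync,done]
After 13 (send(from=A, to=C, msg='tick')): A:[start] B:[] C:[err,sync,done,tick]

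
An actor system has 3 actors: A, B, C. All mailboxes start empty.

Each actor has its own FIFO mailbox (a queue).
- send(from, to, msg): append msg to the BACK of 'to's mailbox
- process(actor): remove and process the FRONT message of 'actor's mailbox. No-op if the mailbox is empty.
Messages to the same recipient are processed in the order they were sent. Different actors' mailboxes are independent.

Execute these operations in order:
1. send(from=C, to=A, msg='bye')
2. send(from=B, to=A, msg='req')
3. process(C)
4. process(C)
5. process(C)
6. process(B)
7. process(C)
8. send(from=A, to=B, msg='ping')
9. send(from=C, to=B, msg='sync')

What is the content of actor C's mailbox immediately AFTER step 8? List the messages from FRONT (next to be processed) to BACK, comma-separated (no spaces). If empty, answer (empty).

After 1 (send(from=C, to=A, msg='bye')): A:[bye] B:[] C:[]
After 2 (send(from=B, to=A, msg='req')): A:[bye,req] B:[] C:[]
After 3 (process(C)): A:[bye,req] B:[] C:[]
After 4 (process(C)): A:[bye,req] B:[] C:[]
After 5 (process(C)): A:[bye,req] B:[] C:[]
After 6 (process(B)): A:[bye,req] B:[] C:[]
After 7 (process(C)): A:[bye,req] B:[] C:[]
After 8 (send(from=A, to=B, msg='ping')): A:[bye,req] B:[ping] C:[]

(empty)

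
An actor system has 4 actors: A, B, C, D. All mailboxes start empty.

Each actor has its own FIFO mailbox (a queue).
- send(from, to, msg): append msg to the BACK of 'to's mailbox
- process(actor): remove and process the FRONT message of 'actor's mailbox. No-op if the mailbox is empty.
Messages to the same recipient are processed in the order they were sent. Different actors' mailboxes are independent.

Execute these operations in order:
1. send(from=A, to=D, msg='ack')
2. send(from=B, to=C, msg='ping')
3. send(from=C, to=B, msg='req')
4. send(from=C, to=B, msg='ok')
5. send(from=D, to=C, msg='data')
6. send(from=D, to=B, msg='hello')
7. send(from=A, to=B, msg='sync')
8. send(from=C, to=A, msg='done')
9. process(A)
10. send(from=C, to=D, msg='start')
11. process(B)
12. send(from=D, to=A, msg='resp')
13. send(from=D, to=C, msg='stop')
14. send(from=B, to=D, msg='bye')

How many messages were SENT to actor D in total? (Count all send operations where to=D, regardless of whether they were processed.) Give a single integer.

Answer: 3

Derivation:
After 1 (send(from=A, to=D, msg='ack')): A:[] B:[] C:[] D:[ack]
After 2 (send(from=B, to=C, msg='ping')): A:[] B:[] C:[ping] D:[ack]
After 3 (send(from=C, to=B, msg='req')): A:[] B:[req] C:[ping] D:[ack]
After 4 (send(from=C, to=B, msg='ok')): A:[] B:[req,ok] C:[ping] D:[ack]
After 5 (send(from=D, to=C, msg='data')): A:[] B:[req,ok] C:[ping,data] D:[ack]
After 6 (send(from=D, to=B, msg='hello')): A:[] B:[req,ok,hello] C:[ping,data] D:[ack]
After 7 (send(from=A, to=B, msg='sync')): A:[] B:[req,ok,hello,sync] C:[ping,data] D:[ack]
After 8 (send(from=C, to=A, msg='done')): A:[done] B:[req,ok,hello,sync] C:[ping,data] D:[ack]
After 9 (process(A)): A:[] B:[req,ok,hello,sync] C:[ping,data] D:[ack]
After 10 (send(from=C, to=D, msg='start')): A:[] B:[req,ok,hello,sync] C:[ping,data] D:[ack,start]
After 11 (process(B)): A:[] B:[ok,hello,sync] C:[ping,data] D:[ack,start]
After 12 (send(from=D, to=A, msg='resp')): A:[resp] B:[ok,hello,sync] C:[ping,data] D:[ack,start]
After 13 (send(from=D, to=C, msg='stop')): A:[resp] B:[ok,hello,sync] C:[ping,data,stop] D:[ack,start]
After 14 (send(from=B, to=D, msg='bye')): A:[resp] B:[ok,hello,sync] C:[ping,data,stop] D:[ack,start,bye]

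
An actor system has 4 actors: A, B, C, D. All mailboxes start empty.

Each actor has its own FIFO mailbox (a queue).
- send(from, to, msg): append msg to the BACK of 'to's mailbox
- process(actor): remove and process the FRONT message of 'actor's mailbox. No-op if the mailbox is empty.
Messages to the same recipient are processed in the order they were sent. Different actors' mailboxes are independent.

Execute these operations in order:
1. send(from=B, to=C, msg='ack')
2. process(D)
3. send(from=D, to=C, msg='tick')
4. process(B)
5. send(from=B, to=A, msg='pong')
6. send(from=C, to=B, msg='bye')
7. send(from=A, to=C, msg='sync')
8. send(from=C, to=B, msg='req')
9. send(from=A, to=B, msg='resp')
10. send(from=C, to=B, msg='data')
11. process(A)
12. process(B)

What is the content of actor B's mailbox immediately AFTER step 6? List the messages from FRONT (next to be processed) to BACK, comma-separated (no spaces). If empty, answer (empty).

After 1 (send(from=B, to=C, msg='ack')): A:[] B:[] C:[ack] D:[]
After 2 (process(D)): A:[] B:[] C:[ack] D:[]
After 3 (send(from=D, to=C, msg='tick')): A:[] B:[] C:[ack,tick] D:[]
After 4 (process(B)): A:[] B:[] C:[ack,tick] D:[]
After 5 (send(from=B, to=A, msg='pong')): A:[pong] B:[] C:[ack,tick] D:[]
After 6 (send(from=C, to=B, msg='bye')): A:[pong] B:[bye] C:[ack,tick] D:[]

bye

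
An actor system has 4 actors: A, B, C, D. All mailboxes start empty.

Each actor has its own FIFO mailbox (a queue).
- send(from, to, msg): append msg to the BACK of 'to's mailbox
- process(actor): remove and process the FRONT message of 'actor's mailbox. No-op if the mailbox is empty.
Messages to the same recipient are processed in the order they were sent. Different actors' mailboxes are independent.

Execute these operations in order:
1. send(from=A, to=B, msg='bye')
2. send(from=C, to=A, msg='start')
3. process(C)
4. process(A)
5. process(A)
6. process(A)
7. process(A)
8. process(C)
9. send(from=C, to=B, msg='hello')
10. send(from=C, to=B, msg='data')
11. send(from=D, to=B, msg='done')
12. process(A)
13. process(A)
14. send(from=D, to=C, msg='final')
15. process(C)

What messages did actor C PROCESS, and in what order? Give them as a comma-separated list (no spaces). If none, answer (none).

Answer: final

Derivation:
After 1 (send(from=A, to=B, msg='bye')): A:[] B:[bye] C:[] D:[]
After 2 (send(from=C, to=A, msg='start')): A:[start] B:[bye] C:[] D:[]
After 3 (process(C)): A:[start] B:[bye] C:[] D:[]
After 4 (process(A)): A:[] B:[bye] C:[] D:[]
After 5 (process(A)): A:[] B:[bye] C:[] D:[]
After 6 (process(A)): A:[] B:[bye] C:[] D:[]
After 7 (process(A)): A:[] B:[bye] C:[] D:[]
After 8 (process(C)): A:[] B:[bye] C:[] D:[]
After 9 (send(from=C, to=B, msg='hello')): A:[] B:[bye,hello] C:[] D:[]
After 10 (send(from=C, to=B, msg='data')): A:[] B:[bye,hello,data] C:[] D:[]
After 11 (send(from=D, to=B, msg='done')): A:[] B:[bye,hello,data,done] C:[] D:[]
After 12 (process(A)): A:[] B:[bye,hello,data,done] C:[] D:[]
After 13 (process(A)): A:[] B:[bye,hello,data,done] C:[] D:[]
After 14 (send(from=D, to=C, msg='final')): A:[] B:[bye,hello,data,done] C:[final] D:[]
After 15 (process(C)): A:[] B:[bye,hello,data,done] C:[] D:[]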